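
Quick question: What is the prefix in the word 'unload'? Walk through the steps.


The word 'unload' = 'un' (prefix) + 'load' (root). The prefix is 'un'.

un


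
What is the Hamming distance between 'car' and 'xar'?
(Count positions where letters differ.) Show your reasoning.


Alignment:
Position 1: 'c' vs 'x' = DIFFER
Position 2: 'a' vs 'a' = match
Position 3: 'r' vs 'r' = match
Total differences: 1

1


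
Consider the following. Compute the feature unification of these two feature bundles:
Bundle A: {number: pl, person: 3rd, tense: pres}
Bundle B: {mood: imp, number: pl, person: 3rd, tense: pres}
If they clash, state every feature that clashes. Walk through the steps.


Compare features:
mood: A=_ vs B=imp -> unified: imp
number: A=pl vs B=pl -> unified: pl
person: A=3rd vs B=3rd -> unified: 3rd
tense: A=pres vs B=pres -> unified: pres
No clashes found.

Unified: {mood: imp, number: pl, person: 3rd, tense: pres}


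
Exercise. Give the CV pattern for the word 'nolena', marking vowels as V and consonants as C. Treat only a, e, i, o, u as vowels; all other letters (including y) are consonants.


Letter mapping: n = C, o = V, l = C, e = V, n = C, a = V.

CVCVCV


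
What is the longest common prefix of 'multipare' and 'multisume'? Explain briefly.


Compare from the start: 5 characters match: 'multi'. Mismatch at position 6: 'p' vs 's'.

multi


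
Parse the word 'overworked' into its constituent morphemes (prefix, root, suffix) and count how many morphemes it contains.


Step 1: Identify prefix: 'over' (meaning: excessively)
Step 2: Identify root: 'work'
Step 3: Identify suffix(es): 'ed'
Decomposition: over- (prefix: excessively) + work (root) + -ed (suffix: past)
Total morphemes: 3

3 morphemes (over- (prefix: excessively) + work (root) + -ed (suffix: past))


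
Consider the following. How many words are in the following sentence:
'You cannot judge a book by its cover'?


Split into words: You | cannot | judge | a | book | by | its | cover = 8 words.

8


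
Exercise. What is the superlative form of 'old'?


Apply superlative formation (add -est): 'old' -> 'oldest'.

oldest


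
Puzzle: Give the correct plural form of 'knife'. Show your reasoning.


Apply rule: Change -fe to -ves. 'knife' becomes 'knives'.

knives


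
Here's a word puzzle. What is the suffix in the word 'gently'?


The word 'gently' = 'gentle' (root) + '-ly' (suffix). The suffix is '-ly'.

ly


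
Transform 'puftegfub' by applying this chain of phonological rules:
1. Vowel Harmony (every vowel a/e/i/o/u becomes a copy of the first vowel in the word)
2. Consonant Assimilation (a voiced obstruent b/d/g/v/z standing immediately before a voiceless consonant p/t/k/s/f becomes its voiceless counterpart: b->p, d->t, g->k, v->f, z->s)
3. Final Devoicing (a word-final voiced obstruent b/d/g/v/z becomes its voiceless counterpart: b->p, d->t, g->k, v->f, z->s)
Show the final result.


Starting form: 'puftegfub'
Rule 1: Vowel Harmony: all vowels become 'u' (matching first vowel). 'puftegfub' -> 'puftugfub'
Rule 2: Consonant Assimilation: voiced obstruent before voiceless consonant becomes voiceless ('gf' -> 'kf'). 'puftugfub' -> 'puftukfub'
Rule 3: Final Devoicing: word-final voiced obstruent 'b' becomes voiceless 'p'. 'puftukfub' -> 'puftukfup'
Final form: 'puftukfup'

puftukfup


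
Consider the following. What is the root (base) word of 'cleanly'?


Remove suffix '-ly' from 'cleanly' to get root 'clean'.

clean


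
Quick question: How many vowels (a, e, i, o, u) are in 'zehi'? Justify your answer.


Vowels in 'zehi': e, i = 2 vowels.

2


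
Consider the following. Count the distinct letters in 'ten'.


Unique letters in 'ten': {e, n, t} = 3 distinct letters.

3


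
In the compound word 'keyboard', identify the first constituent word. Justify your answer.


Split 'keyboard' into 'key' + 'board'. The first part is 'key'.

key


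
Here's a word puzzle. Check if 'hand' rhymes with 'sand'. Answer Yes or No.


Rime (stressed vowel + following sounds) of 'hand': -and = /ænd/
Rime of 'sand': -and = /ænd/
/ænd/ and /ænd/ are the same ending sound, so the words rhyme.

Yes


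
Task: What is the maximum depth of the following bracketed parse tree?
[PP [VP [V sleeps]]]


Count bracket nesting levels:
'[' at pos 0: depth = 1
'[' at pos 4: depth = 2
'[' at pos 8: depth = 3
Maximum depth reached: 3

3


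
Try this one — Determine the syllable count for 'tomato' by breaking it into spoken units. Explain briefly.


Break 'tomato' into syllables: to-ma-to -> to | ma | to = 3 syllables

3 syllables


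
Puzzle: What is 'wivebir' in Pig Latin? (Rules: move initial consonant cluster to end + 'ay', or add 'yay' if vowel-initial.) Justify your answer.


'wivebir': move consonant cluster 'w' to end and add 'ay': 'ivebirway'.

ivebirway


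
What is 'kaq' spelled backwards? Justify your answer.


Reverse 'kaq' character by character: 'qak'.

qak


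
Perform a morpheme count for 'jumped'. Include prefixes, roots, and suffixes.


Decomposition: jump (root) + -ed (suffix) = 2 morpheme(s)

2 morphemes


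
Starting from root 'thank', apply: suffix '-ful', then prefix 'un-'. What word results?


Step 1: Add suffix '-ful' to 'thank' = 'thankful'
Step 2: Add prefix 'un-' to 'thankful' = 'unthankful'

unthankful


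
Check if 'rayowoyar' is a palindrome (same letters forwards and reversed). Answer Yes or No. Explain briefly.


Forward: 'rayowoyar'
Reversed: 'rayowoyar'
They are identical.

Yes


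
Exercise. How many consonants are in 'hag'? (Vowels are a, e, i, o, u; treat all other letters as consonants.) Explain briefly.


Consonants in 'hag': h, g = 2 consonants.

2


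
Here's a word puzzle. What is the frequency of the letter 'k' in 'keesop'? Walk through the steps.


Letter 'k' in 'keesop': found at position(s) 1 = 1 occurrence(s).

1


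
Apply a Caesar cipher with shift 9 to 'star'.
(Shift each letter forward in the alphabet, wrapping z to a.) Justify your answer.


Shift each letter by 9: s -> b, t -> c, a -> j, r -> a. Result: 'bcja'.

bcja


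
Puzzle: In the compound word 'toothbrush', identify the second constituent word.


Split 'toothbrush' into 'tooth' + 'brush'. The second part is 'brush'.

brush


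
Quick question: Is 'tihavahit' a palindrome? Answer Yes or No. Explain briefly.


Forward: 'tihavahit'
Reversed: 'tihavahit'
They are identical.

Yes


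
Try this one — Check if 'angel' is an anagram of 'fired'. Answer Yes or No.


Sorted letters of 'angel': 'aegln'
Sorted letters of 'fired': 'defir'
They do not match.

No


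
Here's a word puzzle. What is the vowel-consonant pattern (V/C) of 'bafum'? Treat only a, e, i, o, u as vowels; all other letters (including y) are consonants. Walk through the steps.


Letter mapping: b = C, a = V, f = C, u = V, m = C.

CVCVC


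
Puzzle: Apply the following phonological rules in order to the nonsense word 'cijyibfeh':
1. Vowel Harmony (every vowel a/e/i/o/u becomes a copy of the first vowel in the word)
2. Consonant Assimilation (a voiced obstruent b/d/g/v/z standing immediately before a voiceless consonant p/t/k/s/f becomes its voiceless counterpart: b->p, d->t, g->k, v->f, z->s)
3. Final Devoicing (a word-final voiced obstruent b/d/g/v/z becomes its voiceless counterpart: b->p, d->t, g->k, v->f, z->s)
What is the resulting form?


Starting form: 'cijyibfeh'
Rule 1: Vowel Harmony: all vowels become 'i' (matching first vowel). 'cijyibfeh' -> 'cijyibfih'
Rule 2: Consonant Assimilation: voiced obstruent before voiceless consonant becomes voiceless ('bf' -> 'pf'). 'cijyibfih' -> 'cijyipfih'
Rule 3: Final Devoicing: final consonant 'h' is not one of the voiced obstruents b/d/g/v/z. No change.
Final form: 'cijyipfih'

cijyipfih


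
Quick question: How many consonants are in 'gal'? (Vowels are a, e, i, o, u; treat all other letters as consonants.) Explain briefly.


Consonants in 'gal': g, l = 2 consonants.

2


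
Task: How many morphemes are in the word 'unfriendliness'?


Decomposition: un- (prefix) + friend (root) + -ly (suffix) + -ness (suffix) = 4 morpheme(s)

4 morphemes


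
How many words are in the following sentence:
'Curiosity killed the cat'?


Split into words: Curiosity | killed | the | cat = 4 words.

4


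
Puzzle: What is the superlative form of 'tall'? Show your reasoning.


Apply superlative formation (add -est): 'tall' -> 'tallest'.

tallest


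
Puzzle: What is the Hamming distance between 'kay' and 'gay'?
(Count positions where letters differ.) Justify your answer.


Alignment:
Position 1: 'k' vs 'g' = DIFFER
Position 2: 'a' vs 'a' = match
Position 3: 'y' vs 'y' = match
Total differences: 1

1


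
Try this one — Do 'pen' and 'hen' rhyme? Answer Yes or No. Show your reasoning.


Rime (stressed vowel + following sounds) of 'pen': -en = /ɛn/
Rime of 'hen': -en = /ɛn/
/ɛn/ and /ɛn/ are the same ending sound, so the words rhyme.

Yes


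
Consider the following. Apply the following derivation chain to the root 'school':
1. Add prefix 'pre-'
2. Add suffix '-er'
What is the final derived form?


Step 1: Add prefix 'pre-' to 'school' = 'preschool'
Step 2: Add suffix '-er' to 'preschool' = 'preschooler'

preschooler


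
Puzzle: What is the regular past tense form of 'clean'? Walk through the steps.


Apply rule: Add -ed. 'clean' becomes 'cleaned'.

cleaned


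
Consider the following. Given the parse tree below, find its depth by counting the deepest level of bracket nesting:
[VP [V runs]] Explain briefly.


Count bracket nesting levels:
'[' at pos 0: depth = 1
'[' at pos 4: depth = 2
Maximum depth reached: 2

2


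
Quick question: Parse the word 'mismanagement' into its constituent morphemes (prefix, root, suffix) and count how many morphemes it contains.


Step 1: Identify prefix: 'mis' (meaning: wrongly)
Step 2: Identify root: 'manage'
Step 3: Identify suffix(es): 'ment'
Decomposition: mis- (prefix: wrongly) + manage (root) + -ment (suffix: action/result)
Total morphemes: 3

3 morphemes (mis- (prefix: wrongly) + manage (root) + -ment (suffix: action/result))


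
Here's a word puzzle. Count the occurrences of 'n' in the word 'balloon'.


Letter 'n' in 'balloon': found at position(s) 7 = 1 occurrence(s).

1


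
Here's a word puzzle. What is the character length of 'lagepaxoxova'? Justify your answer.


Spell out 'lagepaxoxova' and number each letter: l(1), a(2), g(3), e(4), p(5), a(6), x(7), o(8), x(9), o(10), v(11), a(12). Total: 12 letters.

12


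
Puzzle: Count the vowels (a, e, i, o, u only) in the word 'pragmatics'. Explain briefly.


Vowels in 'pragmatics': a, a, i = 3 vowels.

3


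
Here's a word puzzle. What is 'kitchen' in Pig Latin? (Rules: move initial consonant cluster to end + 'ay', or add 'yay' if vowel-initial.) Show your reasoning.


'kitchen': move consonant cluster 'k' to end and add 'ay': 'itchenkay'.

itchenkay


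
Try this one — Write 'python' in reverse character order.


Reverse 'python' character by character: 'nohtyp'.

nohtyp


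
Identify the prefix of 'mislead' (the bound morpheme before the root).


The word 'mislead' = 'mis' (prefix) + 'lead' (root). The prefix is 'mis'.

mis


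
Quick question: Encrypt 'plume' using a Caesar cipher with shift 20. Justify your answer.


Shift each letter by 20: p -> j, l -> f, u -> o, m -> g, e -> y. Result: 'jfogy'.

jfogy


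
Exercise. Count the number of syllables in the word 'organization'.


Break 'organization' into syllables: or-gan-i-za-tion -> or | gan | i | za | tion = 5 syllables

5 syllables


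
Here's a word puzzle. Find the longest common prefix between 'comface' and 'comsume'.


Compare from the start: 3 characters match: 'com'. Mismatch at position 4: 'f' vs 's'.

com


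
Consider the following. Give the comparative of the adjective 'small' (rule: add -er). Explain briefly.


Apply comparative formation (add -er): 'small' -> 'smaller'.

smaller


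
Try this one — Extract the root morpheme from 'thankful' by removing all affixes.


Remove suffix '-ful' from 'thankful' to get root 'thank'.

thank


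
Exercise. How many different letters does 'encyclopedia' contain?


Unique letters in 'encyclopedia': {a, c, d, e, i, l, n, o, p, y} = 10 distinct letters.

10


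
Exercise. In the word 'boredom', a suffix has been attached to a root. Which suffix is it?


The word 'boredom' = 'bore' (root) + '-dom' (suffix). The suffix is '-dom'.

dom


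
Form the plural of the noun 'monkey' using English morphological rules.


Apply rule: Add -s. 'monkey' becomes 'monkeys'.

monkeys


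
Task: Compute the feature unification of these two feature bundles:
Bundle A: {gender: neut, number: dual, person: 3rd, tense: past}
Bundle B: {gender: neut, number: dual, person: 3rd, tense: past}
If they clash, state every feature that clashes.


Compare features:
gender: A=neut vs B=neut -> unified: neut
number: A=dual vs B=dual -> unified: dual
person: A=3rd vs B=3rd -> unified: 3rd
tense: A=past vs B=past -> unified: past
No clashes found.

Unified: {gender: neut, number: dual, person: 3rd, tense: past}


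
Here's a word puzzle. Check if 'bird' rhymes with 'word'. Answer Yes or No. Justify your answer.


Rime (stressed vowel + following sounds) of 'bird': -ird = /ɜːrd/
Rime of 'word': -ord = /ɜːrd/
/ɜːrd/ and /ɜːrd/ are the same ending sound, so the words rhyme.

Yes


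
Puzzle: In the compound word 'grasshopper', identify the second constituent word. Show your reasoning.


Split 'grasshopper' into 'grass' + 'hopper'. The second part is 'hopper'.

hopper


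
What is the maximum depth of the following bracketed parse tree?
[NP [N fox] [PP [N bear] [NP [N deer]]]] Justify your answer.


Count bracket nesting levels:
'[' at pos 0: depth = 1
'[' at pos 4: depth = 2
'[' at pos 12: depth = 2
'[' at pos 16: depth = 3
'[' at pos 25: depth = 3
'[' at pos 29: depth = 4
Maximum depth reached: 4

4


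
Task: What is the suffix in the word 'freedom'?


The word 'freedom' = 'free' (root) + '-dom' (suffix). The suffix is '-dom'.

dom


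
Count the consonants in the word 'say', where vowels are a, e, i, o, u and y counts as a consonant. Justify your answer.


Consonants in 'say': s, y = 2 consonants.

2


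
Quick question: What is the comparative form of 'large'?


Apply comparative formation (ends in e: add -r): 'large' -> 'larger'.

larger


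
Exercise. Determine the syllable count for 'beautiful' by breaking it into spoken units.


Break 'beautiful' into syllables: beau-ti-ful -> beau | ti | ful = 3 syllables

3 syllables


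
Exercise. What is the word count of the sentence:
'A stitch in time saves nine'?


Split into words: A | stitch | in | time | saves | nine = 6 words.

6


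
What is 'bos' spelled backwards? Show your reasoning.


Reverse 'bos' character by character: 'sob'.

sob


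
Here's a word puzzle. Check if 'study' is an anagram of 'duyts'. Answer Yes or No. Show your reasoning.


Sorted letters of 'study': 'dstuy'
Sorted letters of 'duyts': 'dstuy'
They match.

Yes


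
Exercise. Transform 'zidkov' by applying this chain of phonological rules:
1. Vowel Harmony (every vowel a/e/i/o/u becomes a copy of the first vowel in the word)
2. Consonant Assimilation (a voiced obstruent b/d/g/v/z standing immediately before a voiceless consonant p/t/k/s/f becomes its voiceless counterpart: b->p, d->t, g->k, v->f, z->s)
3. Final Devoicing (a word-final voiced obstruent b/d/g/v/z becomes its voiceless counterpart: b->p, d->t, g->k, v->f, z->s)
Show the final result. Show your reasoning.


Starting form: 'zidkov'
Rule 1: Vowel Harmony: all vowels become 'i' (matching first vowel). 'zidkov' -> 'zidkiv'
Rule 2: Consonant Assimilation: voiced obstruent before voiceless consonant becomes voiceless ('dk' -> 'tk'). 'zidkiv' -> 'zitkiv'
Rule 3: Final Devoicing: word-final voiced obstruent 'v' becomes voiceless 'f'. 'zitkiv' -> 'zitkif'
Final form: 'zitkif'

zitkif


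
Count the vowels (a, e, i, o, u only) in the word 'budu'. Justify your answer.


Vowels in 'budu': u, u = 2 vowels.

2


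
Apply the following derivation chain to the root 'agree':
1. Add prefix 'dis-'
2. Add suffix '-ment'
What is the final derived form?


Step 1: Add prefix 'dis-' to 'agree' = 'disagree'
Step 2: Add suffix '-ment' to 'disagree' = 'disagreement'

disagreement


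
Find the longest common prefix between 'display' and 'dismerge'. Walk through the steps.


Compare from the start: 3 characters match: 'dis'. Mismatch at position 4: 'p' vs 'm'.

dis


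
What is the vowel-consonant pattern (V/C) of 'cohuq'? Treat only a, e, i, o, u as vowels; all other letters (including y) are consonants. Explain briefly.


Letter mapping: c = C, o = V, h = C, u = V, q = C.

CVCVC


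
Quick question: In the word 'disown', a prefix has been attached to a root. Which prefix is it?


The word 'disown' = 'dis' (prefix) + 'own' (root). The prefix is 'dis'.

dis


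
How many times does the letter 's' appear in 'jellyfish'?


Letter 's' in 'jellyfish': found at position(s) 8 = 1 occurrence(s).

1


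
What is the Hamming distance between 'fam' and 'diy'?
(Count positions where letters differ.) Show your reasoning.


Alignment:
Position 1: 'f' vs 'd' = DIFFER
Position 2: 'a' vs 'i' = DIFFER
Position 3: 'm' vs 'y' = DIFFER
Total differences: 3

3


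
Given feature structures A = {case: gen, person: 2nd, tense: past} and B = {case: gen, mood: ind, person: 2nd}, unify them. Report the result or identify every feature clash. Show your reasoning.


Compare features:
case: A=gen vs B=gen -> unified: gen
mood: A=_ vs B=ind -> unified: ind
person: A=2nd vs B=2nd -> unified: 2nd
tense: A=past vs B=_ -> unified: past
No clashes found.

Unified: {case: gen, mood: ind, person: 2nd, tense: past}


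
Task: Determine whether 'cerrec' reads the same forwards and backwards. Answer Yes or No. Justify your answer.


Forward: 'cerrec'
Reversed: 'cerrec'
They are identical.

Yes


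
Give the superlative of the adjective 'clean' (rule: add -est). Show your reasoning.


Apply superlative formation (add -est): 'clean' -> 'cleanest'.

cleanest


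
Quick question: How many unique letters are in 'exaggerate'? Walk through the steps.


Unique letters in 'exaggerate': {a, e, g, r, t, x} = 6 distinct letters.

6


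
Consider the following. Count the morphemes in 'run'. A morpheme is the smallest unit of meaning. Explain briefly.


Decomposition: run (free morpheme) = 1 morpheme(s)

1 morphemes


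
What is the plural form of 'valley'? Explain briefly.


Apply rule: Add -s. 'valley' becomes 'valleys'.

valleys


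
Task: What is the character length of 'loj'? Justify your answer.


Spell out 'loj' and number each letter: l(1), o(2), j(3). Total: 3 letters.

3


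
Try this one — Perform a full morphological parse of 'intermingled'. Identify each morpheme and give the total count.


Step 1: Identify prefix: 'inter' (meaning: between)
Step 2: Identify root: 'mingle'
Step 3: Identify suffix(es): 'ed'
Decomposition: inter- (prefix: between) + mingle (root) + -ed (suffix: past)
Total morphemes: 3

3 morphemes (inter- (prefix: between) + mingle (root) + -ed (suffix: past))


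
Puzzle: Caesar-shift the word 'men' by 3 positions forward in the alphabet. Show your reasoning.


Shift each letter by 3: m -> p, e -> h, n -> q. Result: 'phq'.

phq


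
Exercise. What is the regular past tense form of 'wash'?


Apply rule: Add -ed. 'wash' becomes 'washed'.

washed


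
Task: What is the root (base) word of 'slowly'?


Remove suffix '-ly' from 'slowly' to get root 'slow'.

slow


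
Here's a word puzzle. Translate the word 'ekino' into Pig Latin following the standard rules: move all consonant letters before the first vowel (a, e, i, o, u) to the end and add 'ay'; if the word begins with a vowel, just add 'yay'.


'ekino' starts with a vowel, so add 'yay': 'ekinoyay'.

ekinoyay


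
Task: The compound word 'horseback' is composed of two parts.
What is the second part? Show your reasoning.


Split 'horseback' into 'horse' + 'back'. The second part is 'back'.

back


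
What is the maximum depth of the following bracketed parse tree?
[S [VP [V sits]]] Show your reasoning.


Count bracket nesting levels:
'[' at pos 0: depth = 1
'[' at pos 3: depth = 2
'[' at pos 7: depth = 3
Maximum depth reached: 3

3


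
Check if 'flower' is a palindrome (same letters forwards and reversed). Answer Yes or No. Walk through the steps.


Forward: 'flower'
Reversed: 'rewolf'
They differ.

No


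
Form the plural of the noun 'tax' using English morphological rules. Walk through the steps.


Apply rule: Add -es (sibilant/fricative ending). 'tax' becomes 'taxes'.

taxes


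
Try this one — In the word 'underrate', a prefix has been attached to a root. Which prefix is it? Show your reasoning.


The word 'underrate' = 'under' (prefix) + 'rate' (root). The prefix is 'under'.

under


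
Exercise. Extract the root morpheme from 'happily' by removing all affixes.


Remove suffix '-ly' from 'happily' to get root 'happy'.

happy


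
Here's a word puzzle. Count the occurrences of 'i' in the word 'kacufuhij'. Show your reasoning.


Letter 'i' in 'kacufuhij': found at position(s) 8 = 1 occurrence(s).

1


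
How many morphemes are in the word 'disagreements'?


Decomposition: dis- (prefix) + agree (root) + -ment (suffix) + -s (plural) = 4 morpheme(s)

4 morphemes


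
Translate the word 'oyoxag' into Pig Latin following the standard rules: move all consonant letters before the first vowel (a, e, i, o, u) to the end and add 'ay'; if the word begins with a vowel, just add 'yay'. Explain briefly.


'oyoxag' starts with a vowel, so add 'yay': 'oyoxagyay'.

oyoxagyay


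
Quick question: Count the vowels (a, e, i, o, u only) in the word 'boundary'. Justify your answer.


Vowels in 'boundary': o, u, a = 3 vowels.

3


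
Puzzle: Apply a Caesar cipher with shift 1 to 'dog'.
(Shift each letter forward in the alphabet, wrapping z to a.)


Shift each letter by 1: d -> e, o -> p, g -> h. Result: 'eph'.

eph


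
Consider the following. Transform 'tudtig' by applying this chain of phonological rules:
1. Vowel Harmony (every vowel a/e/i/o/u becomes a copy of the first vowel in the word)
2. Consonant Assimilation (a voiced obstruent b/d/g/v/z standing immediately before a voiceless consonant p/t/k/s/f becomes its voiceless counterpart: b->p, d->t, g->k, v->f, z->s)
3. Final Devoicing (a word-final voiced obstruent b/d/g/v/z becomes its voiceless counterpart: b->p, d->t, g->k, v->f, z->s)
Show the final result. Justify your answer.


Starting form: 'tudtig'
Rule 1: Vowel Harmony: all vowels become 'u' (matching first vowel). 'tudtig' -> 'tudtug'
Rule 2: Consonant Assimilation: voiced obstruent before voiceless consonant becomes voiceless ('dt' -> 'tt'). 'tudtug' -> 'tuttug'
Rule 3: Final Devoicing: word-final voiced obstruent 'g' becomes voiceless 'k'. 'tuttug' -> 'tuttuk'
Final form: 'tuttuk'

tuttuk


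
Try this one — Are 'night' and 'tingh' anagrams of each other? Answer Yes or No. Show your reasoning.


Sorted letters of 'night': 'ghint'
Sorted letters of 'tingh': 'ghint'
They match.

Yes


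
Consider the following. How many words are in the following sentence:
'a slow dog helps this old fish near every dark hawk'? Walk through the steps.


Split into words: a | slow | dog | helps | this | old | fish | near | every | dark | hawk = 11 words.

11


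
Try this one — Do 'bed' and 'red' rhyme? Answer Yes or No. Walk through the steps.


Rime (stressed vowel + following sounds) of 'bed': -ed = /ɛd/
Rime of 'red': -ed = /ɛd/
/ɛd/ and /ɛd/ are the same ending sound, so the words rhyme.

Yes


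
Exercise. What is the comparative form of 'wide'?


Apply comparative formation (ends in e: add -r): 'wide' -> 'wider'.

wider


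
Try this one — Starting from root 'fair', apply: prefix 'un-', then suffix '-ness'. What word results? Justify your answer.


Step 1: Add prefix 'un-' to 'fair' = 'unfair'
Step 2: Add suffix '-ness' to 'unfair' = 'unfairness'

unfairness


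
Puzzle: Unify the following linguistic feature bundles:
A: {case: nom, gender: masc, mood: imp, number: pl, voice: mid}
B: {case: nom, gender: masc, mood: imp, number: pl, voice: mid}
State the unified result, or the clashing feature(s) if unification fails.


Compare features:
case: A=nom vs B=nom -> unified: nom
gender: A=masc vs B=masc -> unified: masc
mood: A=imp vs B=imp -> unified: imp
number: A=pl vs B=pl -> unified: pl
voice: A=mid vs B=mid -> unified: mid
No clashes found.

Unified: {case: nom, gender: masc, mood: imp, number: pl, voice: mid}


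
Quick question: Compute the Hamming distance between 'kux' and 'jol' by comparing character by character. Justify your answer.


Alignment:
Position 1: 'k' vs 'j' = DIFFER
Position 2: 'u' vs 'o' = DIFFER
Position 3: 'x' vs 'l' = DIFFER
Total differences: 3

3


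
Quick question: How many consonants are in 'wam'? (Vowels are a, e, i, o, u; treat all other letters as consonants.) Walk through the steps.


Consonants in 'wam': w, m = 2 consonants.

2


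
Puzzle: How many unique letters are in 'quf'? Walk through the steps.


Unique letters in 'quf': {f, q, u} = 3 distinct letters.

3


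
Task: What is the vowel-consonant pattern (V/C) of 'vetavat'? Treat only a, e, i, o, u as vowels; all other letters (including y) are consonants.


Letter mapping: v = C, e = V, t = C, a = V, v = C, a = V, t = C.

CVCVCVC


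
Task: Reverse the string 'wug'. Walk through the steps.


Reverse 'wug' character by character: 'guw'.

guw


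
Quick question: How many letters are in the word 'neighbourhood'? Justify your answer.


Spell out 'neighbourhood' and number each letter: n(1), e(2), i(3), g(4), h(5), b(6), o(7), u(8), r(9), h(10), o(11), o(12), d(13). Total: 13 letters.

13


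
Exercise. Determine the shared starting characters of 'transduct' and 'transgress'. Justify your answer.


Compare from the start: 5 characters match: 'trans'. Mismatch at position 6: 'd' vs 'g'.

trans


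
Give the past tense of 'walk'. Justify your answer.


Apply rule: Add -ed. 'walk' becomes 'walked'.

walked


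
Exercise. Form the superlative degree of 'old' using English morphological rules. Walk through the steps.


Apply superlative formation (add -est): 'old' -> 'oldest'.

oldest


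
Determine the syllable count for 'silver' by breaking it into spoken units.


Break 'silver' into syllables: sil-ver -> sil | ver = 2 syllables

2 syllables


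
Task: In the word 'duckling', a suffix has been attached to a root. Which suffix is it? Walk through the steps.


The word 'duckling' = 'duck' (root) + '-ling' (suffix). The suffix is '-ling'.

ling


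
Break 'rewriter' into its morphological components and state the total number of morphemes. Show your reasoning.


Step 1: Identify prefix: 're' (meaning: again)
Step 2: Identify root: 'write'
Step 3: Identify suffix(es): 'er'
Decomposition: re- (prefix: again) + write (root) + -er (suffix: one who)
Total morphemes: 3

3 morphemes (re- (prefix: again) + write (root) + -er (suffix: one who))


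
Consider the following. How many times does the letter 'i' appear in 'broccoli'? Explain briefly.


Letter 'i' in 'broccoli': found at position(s) 8 = 1 occurrence(s).

1


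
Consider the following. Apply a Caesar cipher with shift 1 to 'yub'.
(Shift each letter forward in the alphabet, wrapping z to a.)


Shift each letter by 1: y -> z, u -> v, b -> c. Result: 'zvc'.

zvc


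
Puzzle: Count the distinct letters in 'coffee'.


Unique letters in 'coffee': {c, e, f, o} = 4 distinct letters.

4


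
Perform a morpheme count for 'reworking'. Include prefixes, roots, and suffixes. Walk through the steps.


Decomposition: re- (prefix) + work (root) + -ing (suffix) = 3 morpheme(s)

3 morphemes


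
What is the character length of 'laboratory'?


Spell out 'laboratory' and number each letter: l(1), a(2), b(3), o(4), r(5), a(6), t(7), o(8), r(9), y(10). Total: 10 letters.

10


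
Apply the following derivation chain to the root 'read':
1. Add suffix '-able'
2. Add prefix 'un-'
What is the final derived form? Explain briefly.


Step 1: Add suffix '-able' to 'read' = 'readable'
Step 2: Add prefix 'un-' to 'readable' = 'unreadable'

unreadable


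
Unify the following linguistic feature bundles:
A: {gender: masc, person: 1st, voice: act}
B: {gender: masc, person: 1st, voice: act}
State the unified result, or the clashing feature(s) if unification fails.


Compare features:
gender: A=masc vs B=masc -> unified: masc
person: A=1st vs B=1st -> unified: 1st
voice: A=act vs B=act -> unified: act
No clashes found.

Unified: {gender: masc, person: 1st, voice: act}


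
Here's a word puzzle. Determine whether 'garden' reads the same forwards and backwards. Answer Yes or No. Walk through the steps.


Forward: 'garden'
Reversed: 'nedrag'
They differ.

No


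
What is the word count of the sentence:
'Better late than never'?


Split into words: Better | late | than | never = 4 words.

4


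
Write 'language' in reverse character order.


Reverse 'language' character by character: 'egaugnal'.

egaugnal


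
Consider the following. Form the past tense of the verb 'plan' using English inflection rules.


Apply rule: Double final consonant and add -ed. 'plan' becomes 'planned'.

planned


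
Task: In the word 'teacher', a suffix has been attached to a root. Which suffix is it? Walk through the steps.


The word 'teacher' = 'teach' (root) + '-er' (suffix). The suffix is '-er'.

er


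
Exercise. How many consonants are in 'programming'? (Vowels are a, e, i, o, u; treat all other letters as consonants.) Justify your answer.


Consonants in 'programming': p, r, g, r, m, m, n, g = 8 consonants.

8


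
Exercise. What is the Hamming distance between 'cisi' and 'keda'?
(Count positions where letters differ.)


Alignment:
Position 1: 'c' vs 'k' = DIFFER
Position 2: 'i' vs 'e' = DIFFER
Position 3: 's' vs 'd' = DIFFER
Position 4: 'i' vs 'a' = DIFFER
Total differences: 4

4


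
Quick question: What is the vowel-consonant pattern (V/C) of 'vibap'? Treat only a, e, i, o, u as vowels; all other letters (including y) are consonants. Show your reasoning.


Letter mapping: v = C, i = V, b = C, a = V, p = C.

CVCVC


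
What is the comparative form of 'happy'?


Apply comparative formation (consonant + y: change y to i, add -er): 'happy' -> 'happier'.

happier


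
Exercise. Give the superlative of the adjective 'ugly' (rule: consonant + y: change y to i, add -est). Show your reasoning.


Apply superlative formation (consonant + y: change y to i, add -est): 'ugly' -> 'ugliest'.

ugliest


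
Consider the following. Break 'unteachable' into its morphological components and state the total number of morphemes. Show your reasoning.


Step 1: Identify prefix: 'un' (meaning: not/reverse)
Step 2: Identify root: 'teach'
Step 3: Identify suffix(es): 'able'
Decomposition: un- (prefix: not/reverse) + teach (root) + -able (suffix: capable of)
Total morphemes: 3

3 morphemes (un- (prefix: not/reverse) + teach (root) + -able (suffix: capable of))


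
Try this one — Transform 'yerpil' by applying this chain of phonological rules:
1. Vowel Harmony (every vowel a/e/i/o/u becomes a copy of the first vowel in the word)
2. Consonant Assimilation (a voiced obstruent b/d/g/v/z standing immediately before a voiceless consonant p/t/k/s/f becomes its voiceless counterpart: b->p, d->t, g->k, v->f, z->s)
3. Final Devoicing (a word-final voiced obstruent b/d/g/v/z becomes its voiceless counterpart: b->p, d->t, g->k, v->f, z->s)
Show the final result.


Starting form: 'yerpil'
Rule 1: Vowel Harmony: all vowels become 'e' (matching first vowel). 'yerpil' -> 'yerpel'
Rule 2: Consonant Assimilation: no voiced obstruent (b/d/g/v/z) stands immediately before a voiceless consonant (p/t/k/s/f). No change.
Rule 3: Final Devoicing: final consonant 'l' is not one of the voiced obstruents b/d/g/v/z. No change.
Final form: 'yerpel'

yerpel


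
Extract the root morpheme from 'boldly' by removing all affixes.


Remove suffix '-ly' from 'boldly' to get root 'bold'.

bold


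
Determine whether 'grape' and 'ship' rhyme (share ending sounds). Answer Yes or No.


Rime (stressed vowel + following sounds) of 'grape': -ape = /eɪp/
Rime of 'ship': -ip = /ɪp/
/eɪp/ and /ɪp/ are different ending sounds, so the words do not rhyme.

No


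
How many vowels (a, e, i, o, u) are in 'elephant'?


Vowels in 'elephant': e, e, a = 3 vowels.

3


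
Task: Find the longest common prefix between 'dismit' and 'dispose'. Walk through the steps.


Compare from the start: 3 characters match: 'dis'. Mismatch at position 4: 'm' vs 'p'.

dis


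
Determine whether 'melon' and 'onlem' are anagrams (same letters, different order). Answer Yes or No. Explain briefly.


Sorted letters of 'melon': 'elmno'
Sorted letters of 'onlem': 'elmno'
They match.

Yes


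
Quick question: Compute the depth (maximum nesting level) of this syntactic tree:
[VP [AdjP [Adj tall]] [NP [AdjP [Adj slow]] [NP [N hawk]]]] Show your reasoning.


Count bracket nesting levels:
'[' at pos 0: depth = 1
'[' at pos 4: depth = 2
'[' at pos 10: depth = 3
'[' at pos 22: depth = 2
'[' at pos 26: depth = 3
'[' at pos 32: depth = 4
'[' at pos 44: depth = 3
'[' at pos 48: depth = 4
Maximum depth reached: 4

4


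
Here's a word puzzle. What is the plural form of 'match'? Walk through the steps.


Apply rule: Add -es (sibilant/fricative ending). 'match' becomes 'matches'.

matches


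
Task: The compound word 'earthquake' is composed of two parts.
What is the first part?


Split 'earthquake' into 'earth' + 'quake'. The first part is 'earth'.

earth


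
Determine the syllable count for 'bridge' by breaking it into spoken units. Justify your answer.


Break 'bridge' into syllables: bridge -> bridge = 1 syllable

1 syllable


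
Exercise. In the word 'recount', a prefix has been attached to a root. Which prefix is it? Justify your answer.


The word 'recount' = 're' (prefix) + 'count' (root). The prefix is 're'.

re


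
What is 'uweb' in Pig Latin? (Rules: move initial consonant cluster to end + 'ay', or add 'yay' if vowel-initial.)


'uweb' starts with a vowel, so add 'yay': 'uwebyay'.

uwebyay


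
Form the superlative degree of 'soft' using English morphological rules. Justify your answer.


Apply superlative formation (add -est): 'soft' -> 'softest'.

softest


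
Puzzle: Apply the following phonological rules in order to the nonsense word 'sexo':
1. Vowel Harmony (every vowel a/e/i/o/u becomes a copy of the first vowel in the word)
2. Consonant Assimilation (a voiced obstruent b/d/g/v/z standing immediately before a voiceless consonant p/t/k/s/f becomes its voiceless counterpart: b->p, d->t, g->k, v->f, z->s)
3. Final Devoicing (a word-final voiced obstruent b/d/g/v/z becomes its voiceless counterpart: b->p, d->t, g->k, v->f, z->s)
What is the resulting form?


Starting form: 'sexo'
Rule 1: Vowel Harmony: all vowels become 'e' (matching first vowel). 'sexo' -> 'sexe'
Rule 2: Consonant Assimilation: no voiced obstruent (b/d/g/v/z) stands immediately before a voiceless consonant (p/t/k/s/f). No change.
Rule 3: Final Devoicing: the word ends in the vowel 'e', not a consonant. No change.
Final form: 'sexe'

sexe


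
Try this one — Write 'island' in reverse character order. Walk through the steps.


Reverse 'island' character by character: 'dnalsi'.

dnalsi


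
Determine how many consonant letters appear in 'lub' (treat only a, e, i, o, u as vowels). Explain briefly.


Consonants in 'lub': l, b = 2 consonants.

2


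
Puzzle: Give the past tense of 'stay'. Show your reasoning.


Apply rule: Add -ed. 'stay' becomes 'stayed'.

stayed


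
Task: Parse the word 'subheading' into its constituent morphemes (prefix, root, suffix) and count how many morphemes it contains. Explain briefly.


Step 1: Identify prefix: 'sub' (meaning: below)
Step 2: Identify root: 'head'
Step 3: Identify suffix(es): 'ing'
Decomposition: sub- (prefix: below) + head (root) + -ing (suffix: ongoing/result)
Total morphemes: 3

3 morphemes (sub- (prefix: below) + head (root) + -ing (suffix: ongoing/result))


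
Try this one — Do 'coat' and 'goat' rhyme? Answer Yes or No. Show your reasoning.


Rime (stressed vowel + following sounds) of 'coat': -oat = /oʊt/
Rime of 'goat': -oat = /oʊt/
/oʊt/ and /oʊt/ are the same ending sound, so the words rhyme.

Yes


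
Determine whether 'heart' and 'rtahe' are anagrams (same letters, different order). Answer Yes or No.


Sorted letters of 'heart': 'aehrt'
Sorted letters of 'rtahe': 'aehrt'
They match.

Yes


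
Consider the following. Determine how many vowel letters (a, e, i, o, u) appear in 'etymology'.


Vowels in 'etymology': e, o, o = 3 vowels.

3


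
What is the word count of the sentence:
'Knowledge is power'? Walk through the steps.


Split into words: Knowledge | is | power = 3 words.

3


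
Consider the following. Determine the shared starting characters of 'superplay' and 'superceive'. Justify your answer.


Compare from the start: 5 characters match: 'super'. Mismatch at position 6: 'p' vs 'c'.

super


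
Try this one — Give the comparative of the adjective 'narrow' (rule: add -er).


Apply comparative formation (add -er): 'narrow' -> 'narrower'.

narrower


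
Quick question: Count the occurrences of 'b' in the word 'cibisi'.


Letter 'b' in 'cibisi': found at position(s) 3 = 1 occurrence(s).

1


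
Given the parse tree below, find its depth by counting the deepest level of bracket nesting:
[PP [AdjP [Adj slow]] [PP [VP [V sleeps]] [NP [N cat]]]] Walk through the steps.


Count bracket nesting levels:
'[' at pos 0: depth = 1
'[' at pos 4: depth = 2
'[' at pos 10: depth = 3
'[' at pos 22: depth = 2
'[' at pos 26: depth = 3
'[' at pos 30: depth = 4
'[' at pos 42: depth = 3
'[' at pos 46: depth = 4
Maximum depth reached: 4

4


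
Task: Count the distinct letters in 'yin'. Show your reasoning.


Unique letters in 'yin': {i, n, y} = 3 distinct letters.

3


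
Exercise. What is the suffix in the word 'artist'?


The word 'artist' = 'art' (root) + '-ist' (suffix). The suffix is '-ist'.

ist


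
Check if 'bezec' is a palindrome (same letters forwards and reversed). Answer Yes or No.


Forward: 'bezec'
Reversed: 'cezeb'
They differ.

No


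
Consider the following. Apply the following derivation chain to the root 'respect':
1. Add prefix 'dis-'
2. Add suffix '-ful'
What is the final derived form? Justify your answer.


Step 1: Add prefix 'dis-' to 'respect' = 'disrespect'
Step 2: Add suffix '-ful' to 'disrespect' = 'disrespectful'

disrespectful


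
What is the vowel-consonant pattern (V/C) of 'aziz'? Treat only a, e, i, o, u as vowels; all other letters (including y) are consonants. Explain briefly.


Letter mapping: a = V, z = C, i = V, z = C.

VCVC


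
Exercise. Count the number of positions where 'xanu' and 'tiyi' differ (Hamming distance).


Alignment:
Position 1: 'x' vs 't' = DIFFER
Position 2: 'a' vs 'i' = DIFFER
Position 3: 'n' vs 'y' = DIFFER
Position 4: 'u' vs 'i' = DIFFER
Total differences: 4

4


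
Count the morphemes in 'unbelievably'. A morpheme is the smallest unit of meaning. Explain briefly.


Decomposition: un- (prefix) + believe (root) + -able (suffix) + -ly (suffix) = 4 morpheme(s)

4 morphemes
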